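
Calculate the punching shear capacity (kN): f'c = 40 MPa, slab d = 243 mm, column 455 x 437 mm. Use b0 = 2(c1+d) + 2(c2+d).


b0 = 2*(455 + 243) + 2*(437 + 243) = 2756 mm
Vc = 0.33 * sqrt(40) * 2756 * 243 / 1000
= 1397.75 kN

1397.75


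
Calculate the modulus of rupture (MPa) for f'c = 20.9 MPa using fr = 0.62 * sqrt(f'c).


fr = 0.62 * sqrt(20.9)
= 2.834 MPa

2.834


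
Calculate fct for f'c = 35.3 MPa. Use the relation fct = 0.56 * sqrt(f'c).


fct = 0.56 * sqrt(35.3)
= 0.56 * 5.941
= 3.327 MPa

3.327


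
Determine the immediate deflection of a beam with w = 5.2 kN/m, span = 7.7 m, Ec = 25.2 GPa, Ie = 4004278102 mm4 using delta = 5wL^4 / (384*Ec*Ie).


Convert: L = 7.7 m = 7700 mm, Ec = 25.2 GPa = 25200 MPa
delta = 5 * 5.2 * 7700^4 / (384 * 25200 * 4004278102)
= 2.36 mm

2.36


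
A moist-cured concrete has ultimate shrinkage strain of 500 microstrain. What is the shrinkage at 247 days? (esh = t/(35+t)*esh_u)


esh(247) = 247 / (35 + 247) * 500
= 247 / 282 * 500
= 437.9 microstrain

437.9


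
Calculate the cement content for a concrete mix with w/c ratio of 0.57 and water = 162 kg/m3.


Cement = water / (w/c)
= 162 / 0.57
= 284.2 kg/m3

284.2


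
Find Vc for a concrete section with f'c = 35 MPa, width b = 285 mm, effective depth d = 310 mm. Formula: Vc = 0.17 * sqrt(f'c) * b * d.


Vc = 0.17 * sqrt(35) * 285 * 310 / 1000
= 88.86 kN

88.86


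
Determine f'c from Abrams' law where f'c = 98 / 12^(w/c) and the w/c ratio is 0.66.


f'c = 98 / 12^0.66
= 98 / 5.155
= 19.01 MPa

19.01


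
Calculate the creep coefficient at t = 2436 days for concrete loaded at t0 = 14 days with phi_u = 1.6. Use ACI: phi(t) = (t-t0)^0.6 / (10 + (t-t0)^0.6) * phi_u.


dt = 2436 - 14 = 2422
phi = 2422^0.6 / (10 + 2422^0.6) * 1.6
= 1.464

1.464


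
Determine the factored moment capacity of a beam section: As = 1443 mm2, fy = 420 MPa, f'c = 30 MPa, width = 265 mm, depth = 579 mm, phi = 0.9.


a = As * fy / (0.85 * f'c * b)
= 1443 * 420 / (0.85 * 30 * 265)
= 89.687 mm
Mn = As * fy * (d - a/2) / 10^6
= 323.7309 kN-m
phi*Mn = 0.9 * 323.7309 = 291.36 kN-m

291.36


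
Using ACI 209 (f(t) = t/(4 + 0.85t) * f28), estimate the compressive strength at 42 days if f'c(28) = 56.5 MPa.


f(42) = 42 / (4 + 0.85 * 42) * 56.5
= 42 / 39.7 * 56.5
= 59.77 MPa

59.77


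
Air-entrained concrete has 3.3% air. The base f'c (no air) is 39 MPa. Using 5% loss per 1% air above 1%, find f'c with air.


Strength loss = (3.3 - 1) * 5 = 11.5%
f'c = 39 * (1 - 11.5/100)
= 34.52 MPa

34.52


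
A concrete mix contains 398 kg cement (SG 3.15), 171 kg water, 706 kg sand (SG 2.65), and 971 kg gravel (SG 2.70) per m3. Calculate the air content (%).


Vol cement = 398 / (3.15 * 1000) = 0.126349 m3
Vol water = 171 / 1000 = 0.171 m3
Vol sand = 706 / (2.65 * 1000) = 0.266415 m3
Vol gravel = 971 / (2.70 * 1000) = 0.35963 m3
Total solid + water volume = 0.923394 m3
Air = (1 - 0.923394) * 100 = 7.66%

7.66


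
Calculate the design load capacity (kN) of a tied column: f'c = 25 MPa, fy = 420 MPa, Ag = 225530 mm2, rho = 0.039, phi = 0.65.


Ast = rho * Ag = 0.039 * 225530 = 8795.67 mm2
phi*Pn = 0.65 * 0.80 * (0.85 * 25 * (225530 - 8795.67) + 420 * 8795.67) / 1000
= 4315.89 kN

4315.89


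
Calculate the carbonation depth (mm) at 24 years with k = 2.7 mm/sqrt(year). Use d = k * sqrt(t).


depth = k * sqrt(t)
= 2.7 * sqrt(24)
= 13.23 mm

13.23


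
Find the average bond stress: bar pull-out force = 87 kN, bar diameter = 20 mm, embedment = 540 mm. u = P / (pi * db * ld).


u = P / (pi * db * ld)
= 87 * 1000 / (pi * 20 * 540)
= 2.564 MPa

2.564


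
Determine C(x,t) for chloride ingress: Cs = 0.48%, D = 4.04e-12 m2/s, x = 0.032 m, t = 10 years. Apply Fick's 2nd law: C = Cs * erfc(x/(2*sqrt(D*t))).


t_seconds = 10 * 365.25 * 24 * 3600 = 315576000.0 s
arg = 0.032 / (2 * sqrt(4.04e-12 * 315576000.0))
= 0.4481
erfc(0.4481) = 0.5263
C = 0.48 * 0.5263 = 0.2526%

0.2526


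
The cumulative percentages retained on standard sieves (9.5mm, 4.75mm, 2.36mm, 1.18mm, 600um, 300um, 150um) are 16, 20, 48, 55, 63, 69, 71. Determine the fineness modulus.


FM = sum(cumulative % retained) / 100
= 342 / 100
= 3.42

3.42


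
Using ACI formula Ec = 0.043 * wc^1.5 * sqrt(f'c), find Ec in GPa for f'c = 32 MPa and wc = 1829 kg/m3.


Ec = 0.043 * 1829^1.5 * sqrt(32) / 1000
= 19.03 GPa

19.03


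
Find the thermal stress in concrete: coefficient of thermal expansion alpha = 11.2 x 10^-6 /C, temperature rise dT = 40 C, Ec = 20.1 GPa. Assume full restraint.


sigma = alpha * dT * Ec
= 11.2e-6 * 40 * 20.1 * 1000
= 9.005 MPa

9.005


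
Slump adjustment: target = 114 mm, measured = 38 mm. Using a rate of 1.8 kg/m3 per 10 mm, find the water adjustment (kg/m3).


Difference = 114 - 38 = 76 mm
Water adjustment = 76 * 1.8 / 10 = 13.7 kg/m3

13.7


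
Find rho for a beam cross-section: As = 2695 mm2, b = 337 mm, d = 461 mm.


rho = As / (b * d)
= 2695 / (337 * 461)
= 0.0173

0.0173


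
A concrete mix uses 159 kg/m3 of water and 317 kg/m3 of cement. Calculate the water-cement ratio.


w/c = water / cement
w/c = 159 / 317 = 0.502

0.502


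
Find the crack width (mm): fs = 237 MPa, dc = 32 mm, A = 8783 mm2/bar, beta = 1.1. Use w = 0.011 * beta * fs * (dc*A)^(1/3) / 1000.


w = 0.011 * beta * fs * (dc * A)^(1/3) / 1000
= 0.011 * 1.1 * 237 * (32 * 8783)^(1/3) / 1000
= 0.188 mm

0.188


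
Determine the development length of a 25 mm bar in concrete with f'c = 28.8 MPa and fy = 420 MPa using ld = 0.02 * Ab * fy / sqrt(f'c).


Ab = pi * 25^2 / 4 = 490.874 mm2
ld = 0.02 * 490.874 * 420 / sqrt(28.8)
= 768.3 mm

768.3


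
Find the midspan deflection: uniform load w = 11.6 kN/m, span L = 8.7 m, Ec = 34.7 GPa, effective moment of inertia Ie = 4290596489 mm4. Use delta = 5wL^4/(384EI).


Convert: L = 8.7 m = 8700 mm, Ec = 34.7 GPa = 34700 MPa
delta = 5 * 11.6 * 8700^4 / (384 * 34700 * 4290596489)
= 5.81 mm

5.81


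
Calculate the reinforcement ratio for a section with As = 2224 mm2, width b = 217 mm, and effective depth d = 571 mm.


rho = As / (b * d)
= 2224 / (217 * 571)
= 0.0179

0.0179


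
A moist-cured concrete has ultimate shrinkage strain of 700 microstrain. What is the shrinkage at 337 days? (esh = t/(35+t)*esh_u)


esh(337) = 337 / (35 + 337) * 700
= 337 / 372 * 700
= 634.1 microstrain

634.1


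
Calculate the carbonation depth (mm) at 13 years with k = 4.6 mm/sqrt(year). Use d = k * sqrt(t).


depth = k * sqrt(t)
= 4.6 * sqrt(13)
= 16.59 mm

16.59


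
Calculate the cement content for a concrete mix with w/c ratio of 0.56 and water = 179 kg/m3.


Cement = water / (w/c)
= 179 / 0.56
= 319.6 kg/m3

319.6


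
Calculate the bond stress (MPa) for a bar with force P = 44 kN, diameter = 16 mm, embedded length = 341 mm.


u = P / (pi * db * ld)
= 44 * 1000 / (pi * 16 * 341)
= 2.567 MPa

2.567


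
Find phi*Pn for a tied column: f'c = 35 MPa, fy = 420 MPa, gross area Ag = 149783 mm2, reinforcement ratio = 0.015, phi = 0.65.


Ast = rho * Ag = 0.015 * 149783 = 2246.745 mm2
phi*Pn = 0.65 * 0.80 * (0.85 * 35 * (149783 - 2246.745) + 420 * 2246.745) / 1000
= 2773.07 kN

2773.07


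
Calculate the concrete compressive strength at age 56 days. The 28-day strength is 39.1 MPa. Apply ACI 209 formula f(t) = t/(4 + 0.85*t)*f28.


f(56) = 56 / (4 + 0.85 * 56) * 39.1
= 56 / 51.6 * 39.1
= 42.43 MPa

42.43


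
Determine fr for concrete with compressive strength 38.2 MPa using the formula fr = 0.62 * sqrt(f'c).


fr = 0.62 * sqrt(38.2)
= 3.832 MPa

3.832


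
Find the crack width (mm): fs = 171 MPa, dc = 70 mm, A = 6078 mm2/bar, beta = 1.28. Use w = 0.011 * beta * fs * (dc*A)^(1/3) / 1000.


w = 0.011 * beta * fs * (dc * A)^(1/3) / 1000
= 0.011 * 1.28 * 171 * (70 * 6078)^(1/3) / 1000
= 0.181 mm

0.181


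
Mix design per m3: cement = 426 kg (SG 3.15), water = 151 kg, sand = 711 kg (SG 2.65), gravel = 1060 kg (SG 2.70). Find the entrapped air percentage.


Vol cement = 426 / (3.15 * 1000) = 0.135238 m3
Vol water = 151 / 1000 = 0.151 m3
Vol sand = 711 / (2.65 * 1000) = 0.268302 m3
Vol gravel = 1060 / (2.70 * 1000) = 0.392593 m3
Total solid + water volume = 0.947133 m3
Air = (1 - 0.947133) * 100 = 5.29%

5.29


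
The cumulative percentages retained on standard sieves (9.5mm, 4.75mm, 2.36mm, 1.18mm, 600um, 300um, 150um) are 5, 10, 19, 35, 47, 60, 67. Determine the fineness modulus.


FM = sum(cumulative % retained) / 100
= 243 / 100
= 2.43

2.43


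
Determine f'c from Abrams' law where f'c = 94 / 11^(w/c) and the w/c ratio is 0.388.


f'c = 94 / 11^0.388
= 94 / 2.535
= 37.07 MPa

37.07


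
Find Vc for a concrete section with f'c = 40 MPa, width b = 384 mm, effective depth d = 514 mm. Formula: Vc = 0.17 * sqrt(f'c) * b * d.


Vc = 0.17 * sqrt(40) * 384 * 514 / 1000
= 212.21 kN

212.21


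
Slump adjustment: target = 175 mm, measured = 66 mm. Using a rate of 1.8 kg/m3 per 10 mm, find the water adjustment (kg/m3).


Difference = 175 - 66 = 109 mm
Water adjustment = 109 * 1.8 / 10 = 19.6 kg/m3

19.6


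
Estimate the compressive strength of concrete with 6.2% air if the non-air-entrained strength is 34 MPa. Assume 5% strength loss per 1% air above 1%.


Strength loss = (6.2 - 1) * 5 = 26.0%
f'c = 34 * (1 - 26.0/100)
= 25.16 MPa

25.16


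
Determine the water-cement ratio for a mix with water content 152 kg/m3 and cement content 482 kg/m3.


w/c = water / cement
w/c = 152 / 482 = 0.315

0.315


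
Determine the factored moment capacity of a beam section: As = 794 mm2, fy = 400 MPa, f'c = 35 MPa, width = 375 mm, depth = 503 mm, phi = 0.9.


a = As * fy / (0.85 * f'c * b)
= 794 * 400 / (0.85 * 35 * 375)
= 28.4683 mm
Mn = As * fy * (d - a/2) / 10^6
= 155.232 kN-m
phi*Mn = 0.9 * 155.232 = 139.71 kN-m

139.71


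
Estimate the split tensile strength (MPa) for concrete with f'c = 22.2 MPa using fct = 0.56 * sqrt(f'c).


fct = 0.56 * sqrt(22.2)
= 0.56 * 4.712
= 2.639 MPa

2.639


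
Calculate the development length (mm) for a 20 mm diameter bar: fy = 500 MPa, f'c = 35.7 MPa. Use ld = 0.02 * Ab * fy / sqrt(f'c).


Ab = pi * 20^2 / 4 = 314.159 mm2
ld = 0.02 * 314.159 * 500 / sqrt(35.7)
= 525.8 mm

525.8


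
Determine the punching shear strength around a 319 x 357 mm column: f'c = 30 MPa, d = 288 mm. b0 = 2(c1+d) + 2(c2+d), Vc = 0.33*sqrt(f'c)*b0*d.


b0 = 2*(319 + 288) + 2*(357 + 288) = 2504 mm
Vc = 0.33 * sqrt(30) * 2504 * 288 / 1000
= 1303.47 kN

1303.47


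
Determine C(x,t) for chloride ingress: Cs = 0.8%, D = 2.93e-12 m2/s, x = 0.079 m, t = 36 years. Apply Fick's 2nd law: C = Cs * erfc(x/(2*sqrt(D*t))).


t_seconds = 36 * 365.25 * 24 * 3600 = 1136073600.0 s
arg = 0.079 / (2 * sqrt(2.93e-12 * 1136073600.0))
= 0.6846
erfc(0.6846) = 0.3329
C = 0.8 * 0.3329 = 0.2663%

0.2663


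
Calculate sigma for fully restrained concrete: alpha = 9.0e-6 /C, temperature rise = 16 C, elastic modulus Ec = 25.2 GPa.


sigma = alpha * dT * Ec
= 9.0e-6 * 16 * 25.2 * 1000
= 3.629 MPa

3.629


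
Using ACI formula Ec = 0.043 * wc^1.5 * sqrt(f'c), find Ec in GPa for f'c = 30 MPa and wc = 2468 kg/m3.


Ec = 0.043 * 2468^1.5 * sqrt(30) / 1000
= 28.88 GPa

28.88


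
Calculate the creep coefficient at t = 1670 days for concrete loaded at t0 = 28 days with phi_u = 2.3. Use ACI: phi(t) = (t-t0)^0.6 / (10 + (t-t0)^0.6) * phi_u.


dt = 1670 - 28 = 1642
phi = 1642^0.6 / (10 + 1642^0.6) * 2.3
= 2.058

2.058


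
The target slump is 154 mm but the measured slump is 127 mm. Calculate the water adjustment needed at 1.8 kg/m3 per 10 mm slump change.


Difference = 154 - 127 = 27 mm
Water adjustment = 27 * 1.8 / 10 = 4.9 kg/m3

4.9


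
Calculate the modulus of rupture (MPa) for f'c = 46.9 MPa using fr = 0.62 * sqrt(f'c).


fr = 0.62 * sqrt(46.9)
= 4.246 MPa

4.246


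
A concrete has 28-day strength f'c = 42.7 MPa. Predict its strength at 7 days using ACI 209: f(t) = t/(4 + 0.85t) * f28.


f(7) = 7 / (4 + 0.85 * 7) * 42.7
= 7 / 9.95 * 42.7
= 30.04 MPa

30.04


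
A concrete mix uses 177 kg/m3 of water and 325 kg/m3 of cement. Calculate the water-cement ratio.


w/c = water / cement
w/c = 177 / 325 = 0.545

0.545


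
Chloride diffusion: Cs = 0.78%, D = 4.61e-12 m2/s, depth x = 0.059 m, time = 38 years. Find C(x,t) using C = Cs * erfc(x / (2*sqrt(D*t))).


t_seconds = 38 * 365.25 * 24 * 3600 = 1199188800.0 s
arg = 0.059 / (2 * sqrt(4.61e-12 * 1199188800.0))
= 0.3968
erfc(0.3968) = 0.5747
C = 0.78 * 0.5747 = 0.4483%

0.4483


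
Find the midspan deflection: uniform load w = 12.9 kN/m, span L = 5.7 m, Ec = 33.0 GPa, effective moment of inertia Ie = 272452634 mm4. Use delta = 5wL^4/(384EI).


Convert: L = 5.7 m = 5700 mm, Ec = 33.0 GPa = 33000 MPa
delta = 5 * 12.9 * 5700^4 / (384 * 33000 * 272452634)
= 19.72 mm

19.72


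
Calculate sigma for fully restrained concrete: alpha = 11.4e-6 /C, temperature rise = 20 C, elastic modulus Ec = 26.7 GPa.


sigma = alpha * dT * Ec
= 11.4e-6 * 20 * 26.7 * 1000
= 6.088 MPa

6.088


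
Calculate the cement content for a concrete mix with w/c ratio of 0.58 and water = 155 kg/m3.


Cement = water / (w/c)
= 155 / 0.58
= 267.2 kg/m3

267.2


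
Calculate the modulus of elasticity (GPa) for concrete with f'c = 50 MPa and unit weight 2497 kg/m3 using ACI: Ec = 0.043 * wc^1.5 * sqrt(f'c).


Ec = 0.043 * 2497^1.5 * sqrt(50) / 1000
= 37.94 GPa

37.94


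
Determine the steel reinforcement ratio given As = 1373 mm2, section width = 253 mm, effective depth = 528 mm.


rho = As / (b * d)
= 1373 / (253 * 528)
= 0.0103

0.0103


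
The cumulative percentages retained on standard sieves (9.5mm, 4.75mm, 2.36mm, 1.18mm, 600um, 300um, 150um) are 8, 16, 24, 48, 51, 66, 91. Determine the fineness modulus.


FM = sum(cumulative % retained) / 100
= 304 / 100
= 3.04

3.04


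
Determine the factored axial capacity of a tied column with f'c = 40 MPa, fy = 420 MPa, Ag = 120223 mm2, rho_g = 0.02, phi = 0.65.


Ast = rho * Ag = 0.02 * 120223 = 2404.46 mm2
phi*Pn = 0.65 * 0.80 * (0.85 * 40 * (120223 - 2404.46) + 420 * 2404.46) / 1000
= 2608.17 kN

2608.17


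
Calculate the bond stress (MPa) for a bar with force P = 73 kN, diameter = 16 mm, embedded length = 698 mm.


u = P / (pi * db * ld)
= 73 * 1000 / (pi * 16 * 698)
= 2.081 MPa

2.081


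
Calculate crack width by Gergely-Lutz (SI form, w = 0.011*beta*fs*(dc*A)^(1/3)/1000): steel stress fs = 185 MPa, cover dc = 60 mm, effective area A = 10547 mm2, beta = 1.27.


w = 0.011 * beta * fs * (dc * A)^(1/3) / 1000
= 0.011 * 1.27 * 185 * (60 * 10547)^(1/3) / 1000
= 0.222 mm

0.222


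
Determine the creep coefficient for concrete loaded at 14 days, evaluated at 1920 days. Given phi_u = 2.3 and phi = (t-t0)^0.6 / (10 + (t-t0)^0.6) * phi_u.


dt = 1920 - 14 = 1906
phi = 1906^0.6 / (10 + 1906^0.6) * 2.3
= 2.077

2.077


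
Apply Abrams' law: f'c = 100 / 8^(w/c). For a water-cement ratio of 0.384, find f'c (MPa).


f'c = 100 / 8^0.384
= 100 / 2.222
= 45.0 MPa

45.0


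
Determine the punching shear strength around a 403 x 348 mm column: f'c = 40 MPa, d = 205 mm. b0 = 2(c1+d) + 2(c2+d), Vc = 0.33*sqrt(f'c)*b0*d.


b0 = 2*(403 + 205) + 2*(348 + 205) = 2322 mm
Vc = 0.33 * sqrt(40) * 2322 * 205 / 1000
= 993.48 kN

993.48


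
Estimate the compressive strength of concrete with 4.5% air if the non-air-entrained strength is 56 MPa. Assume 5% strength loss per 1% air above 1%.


Strength loss = (4.5 - 1) * 5 = 17.5%
f'c = 56 * (1 - 17.5/100)
= 46.2 MPa

46.2


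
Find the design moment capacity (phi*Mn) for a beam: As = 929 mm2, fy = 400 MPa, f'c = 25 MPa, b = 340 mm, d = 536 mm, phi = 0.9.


a = As * fy / (0.85 * f'c * b)
= 929 * 400 / (0.85 * 25 * 340)
= 51.4325 mm
Mn = As * fy * (d - a/2) / 10^6
= 189.6214 kN-m
phi*Mn = 0.9 * 189.6214 = 170.66 kN-m

170.66


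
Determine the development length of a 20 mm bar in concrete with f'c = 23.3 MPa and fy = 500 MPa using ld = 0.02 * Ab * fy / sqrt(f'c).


Ab = pi * 20^2 / 4 = 314.159 mm2
ld = 0.02 * 314.159 * 500 / sqrt(23.3)
= 650.8 mm

650.8


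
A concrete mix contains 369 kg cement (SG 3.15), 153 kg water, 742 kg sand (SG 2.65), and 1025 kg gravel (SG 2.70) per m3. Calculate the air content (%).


Vol cement = 369 / (3.15 * 1000) = 0.117143 m3
Vol water = 153 / 1000 = 0.153 m3
Vol sand = 742 / (2.65 * 1000) = 0.28 m3
Vol gravel = 1025 / (2.70 * 1000) = 0.37963 m3
Total solid + water volume = 0.929772 m3
Air = (1 - 0.929772) * 100 = 7.02%

7.02


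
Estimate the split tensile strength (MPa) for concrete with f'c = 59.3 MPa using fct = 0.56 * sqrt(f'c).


fct = 0.56 * sqrt(59.3)
= 0.56 * 7.701
= 4.312 MPa

4.312


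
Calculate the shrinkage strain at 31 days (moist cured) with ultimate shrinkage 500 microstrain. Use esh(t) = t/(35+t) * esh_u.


esh(31) = 31 / (35 + 31) * 500
= 31 / 66 * 500
= 234.8 microstrain

234.8


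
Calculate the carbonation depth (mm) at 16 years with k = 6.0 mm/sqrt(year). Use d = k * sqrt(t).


depth = k * sqrt(t)
= 6.0 * sqrt(16)
= 24.0 mm

24.0


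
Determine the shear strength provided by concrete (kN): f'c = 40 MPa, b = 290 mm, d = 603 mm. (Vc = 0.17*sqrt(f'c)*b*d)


Vc = 0.17 * sqrt(40) * 290 * 603 / 1000
= 188.02 kN

188.02


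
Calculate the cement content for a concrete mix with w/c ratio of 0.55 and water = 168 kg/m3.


Cement = water / (w/c)
= 168 / 0.55
= 305.5 kg/m3

305.5


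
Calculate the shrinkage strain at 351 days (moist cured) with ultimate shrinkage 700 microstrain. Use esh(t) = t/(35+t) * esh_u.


esh(351) = 351 / (35 + 351) * 700
= 351 / 386 * 700
= 636.5 microstrain

636.5


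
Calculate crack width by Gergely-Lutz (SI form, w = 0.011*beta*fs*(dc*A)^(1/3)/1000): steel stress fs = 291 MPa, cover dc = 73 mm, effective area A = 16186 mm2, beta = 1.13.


w = 0.011 * beta * fs * (dc * A)^(1/3) / 1000
= 0.011 * 1.13 * 291 * (73 * 16186)^(1/3) / 1000
= 0.382 mm

0.382


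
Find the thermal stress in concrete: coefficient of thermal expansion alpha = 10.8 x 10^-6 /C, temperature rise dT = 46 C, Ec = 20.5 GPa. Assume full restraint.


sigma = alpha * dT * Ec
= 10.8e-6 * 46 * 20.5 * 1000
= 10.184 MPa

10.184


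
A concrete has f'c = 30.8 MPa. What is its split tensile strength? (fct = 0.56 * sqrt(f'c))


fct = 0.56 * sqrt(30.8)
= 0.56 * 5.55
= 3.108 MPa

3.108


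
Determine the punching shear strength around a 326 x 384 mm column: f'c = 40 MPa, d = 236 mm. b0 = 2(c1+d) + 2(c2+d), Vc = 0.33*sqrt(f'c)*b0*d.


b0 = 2*(326 + 236) + 2*(384 + 236) = 2364 mm
Vc = 0.33 * sqrt(40) * 2364 * 236 / 1000
= 1164.4 kN

1164.4


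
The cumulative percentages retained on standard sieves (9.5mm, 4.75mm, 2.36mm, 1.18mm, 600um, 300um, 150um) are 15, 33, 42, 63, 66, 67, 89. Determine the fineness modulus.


FM = sum(cumulative % retained) / 100
= 375 / 100
= 3.75

3.75


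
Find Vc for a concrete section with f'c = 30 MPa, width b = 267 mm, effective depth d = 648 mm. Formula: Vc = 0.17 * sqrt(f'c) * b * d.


Vc = 0.17 * sqrt(30) * 267 * 648 / 1000
= 161.1 kN

161.1


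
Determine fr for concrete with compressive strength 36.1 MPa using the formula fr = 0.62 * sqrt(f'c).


fr = 0.62 * sqrt(36.1)
= 3.725 MPa

3.725


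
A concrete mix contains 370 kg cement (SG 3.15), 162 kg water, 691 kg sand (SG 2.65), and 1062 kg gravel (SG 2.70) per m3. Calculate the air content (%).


Vol cement = 370 / (3.15 * 1000) = 0.11746 m3
Vol water = 162 / 1000 = 0.162 m3
Vol sand = 691 / (2.65 * 1000) = 0.260755 m3
Vol gravel = 1062 / (2.70 * 1000) = 0.393333 m3
Total solid + water volume = 0.933548 m3
Air = (1 - 0.933548) * 100 = 6.65%

6.65


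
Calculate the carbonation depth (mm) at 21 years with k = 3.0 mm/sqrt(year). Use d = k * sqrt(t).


depth = k * sqrt(t)
= 3.0 * sqrt(21)
= 13.75 mm

13.75


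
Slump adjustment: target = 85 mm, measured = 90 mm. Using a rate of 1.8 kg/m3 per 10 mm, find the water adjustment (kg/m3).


Difference = 85 - 90 = -5 mm
Water adjustment = -5 * 1.8 / 10 = -0.9 kg/m3

-0.9


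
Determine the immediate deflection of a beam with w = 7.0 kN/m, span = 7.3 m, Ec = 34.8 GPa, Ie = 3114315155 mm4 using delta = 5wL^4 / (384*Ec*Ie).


Convert: L = 7.3 m = 7300 mm, Ec = 34.8 GPa = 34800 MPa
delta = 5 * 7.0 * 7300^4 / (384 * 34800 * 3114315155)
= 2.39 mm

2.39


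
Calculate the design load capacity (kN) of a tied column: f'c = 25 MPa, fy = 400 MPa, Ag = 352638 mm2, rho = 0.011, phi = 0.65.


Ast = rho * Ag = 0.011 * 352638 = 3879.018 mm2
phi*Pn = 0.65 * 0.80 * (0.85 * 25 * (352638 - 3879.018) + 400 * 3879.018) / 1000
= 4660.62 kN

4660.62


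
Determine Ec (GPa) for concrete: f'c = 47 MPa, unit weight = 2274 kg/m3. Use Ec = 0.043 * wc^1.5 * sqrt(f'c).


Ec = 0.043 * 2274^1.5 * sqrt(47) / 1000
= 31.97 GPa

31.97


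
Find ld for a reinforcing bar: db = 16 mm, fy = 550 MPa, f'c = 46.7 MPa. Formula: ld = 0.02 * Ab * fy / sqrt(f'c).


Ab = pi * 16^2 / 4 = 201.062 mm2
ld = 0.02 * 201.062 * 550 / sqrt(46.7)
= 323.6 mm

323.6


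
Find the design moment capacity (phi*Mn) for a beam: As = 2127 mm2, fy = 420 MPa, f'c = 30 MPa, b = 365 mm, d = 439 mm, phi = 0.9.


a = As * fy / (0.85 * f'c * b)
= 2127 * 420 / (0.85 * 30 * 365)
= 95.9807 mm
Mn = As * fy * (d - a/2) / 10^6
= 349.3046 kN-m
phi*Mn = 0.9 * 349.3046 = 314.37 kN-m

314.37


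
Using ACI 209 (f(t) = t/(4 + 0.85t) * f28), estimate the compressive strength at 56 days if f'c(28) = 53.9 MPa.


f(56) = 56 / (4 + 0.85 * 56) * 53.9
= 56 / 51.6 * 53.9
= 58.5 MPa

58.5


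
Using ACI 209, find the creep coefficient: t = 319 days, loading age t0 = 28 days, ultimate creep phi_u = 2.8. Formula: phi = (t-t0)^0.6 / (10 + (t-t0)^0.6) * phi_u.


dt = 319 - 28 = 291
phi = 291^0.6 / (10 + 291^0.6) * 2.8
= 2.101

2.101


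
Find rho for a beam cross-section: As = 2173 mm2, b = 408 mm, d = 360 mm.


rho = As / (b * d)
= 2173 / (408 * 360)
= 0.0148

0.0148


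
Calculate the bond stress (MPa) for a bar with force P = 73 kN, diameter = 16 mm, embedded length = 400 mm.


u = P / (pi * db * ld)
= 73 * 1000 / (pi * 16 * 400)
= 3.631 MPa

3.631


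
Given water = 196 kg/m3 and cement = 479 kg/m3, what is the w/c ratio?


w/c = water / cement
w/c = 196 / 479 = 0.409

0.409


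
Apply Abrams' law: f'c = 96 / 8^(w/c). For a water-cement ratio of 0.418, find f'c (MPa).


f'c = 96 / 8^0.418
= 96 / 2.385
= 40.25 MPa

40.25


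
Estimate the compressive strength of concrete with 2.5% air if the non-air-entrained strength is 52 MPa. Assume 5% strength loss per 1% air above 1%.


Strength loss = (2.5 - 1) * 5 = 7.5%
f'c = 52 * (1 - 7.5/100)
= 48.1 MPa

48.1


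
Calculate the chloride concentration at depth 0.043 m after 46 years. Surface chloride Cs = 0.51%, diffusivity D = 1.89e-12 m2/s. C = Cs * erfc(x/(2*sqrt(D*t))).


t_seconds = 46 * 365.25 * 24 * 3600 = 1451649600.0 s
arg = 0.043 / (2 * sqrt(1.89e-12 * 1451649600.0))
= 0.4105
erfc(0.4105) = 0.5616
C = 0.51 * 0.5616 = 0.2864%

0.2864


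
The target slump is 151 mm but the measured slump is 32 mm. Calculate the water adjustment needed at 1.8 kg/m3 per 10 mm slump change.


Difference = 151 - 32 = 119 mm
Water adjustment = 119 * 1.8 / 10 = 21.4 kg/m3

21.4


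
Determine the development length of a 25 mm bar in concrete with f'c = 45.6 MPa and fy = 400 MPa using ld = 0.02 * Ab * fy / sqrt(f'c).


Ab = pi * 25^2 / 4 = 490.874 mm2
ld = 0.02 * 490.874 * 400 / sqrt(45.6)
= 581.5 mm

581.5


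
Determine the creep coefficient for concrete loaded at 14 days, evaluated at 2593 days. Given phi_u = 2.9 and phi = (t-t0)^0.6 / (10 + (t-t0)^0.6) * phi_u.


dt = 2593 - 14 = 2579
phi = 2579^0.6 / (10 + 2579^0.6) * 2.9
= 2.661

2.661


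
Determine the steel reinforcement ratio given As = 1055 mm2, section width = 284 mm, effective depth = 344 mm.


rho = As / (b * d)
= 1055 / (284 * 344)
= 0.0108

0.0108


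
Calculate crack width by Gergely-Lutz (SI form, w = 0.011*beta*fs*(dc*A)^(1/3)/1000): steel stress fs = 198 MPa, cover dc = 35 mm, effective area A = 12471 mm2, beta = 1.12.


w = 0.011 * beta * fs * (dc * A)^(1/3) / 1000
= 0.011 * 1.12 * 198 * (35 * 12471)^(1/3) / 1000
= 0.185 mm

0.185


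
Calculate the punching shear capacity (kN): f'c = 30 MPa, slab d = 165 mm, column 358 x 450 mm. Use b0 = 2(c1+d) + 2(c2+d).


b0 = 2*(358 + 165) + 2*(450 + 165) = 2276 mm
Vc = 0.33 * sqrt(30) * 2276 * 165 / 1000
= 678.78 kN

678.78


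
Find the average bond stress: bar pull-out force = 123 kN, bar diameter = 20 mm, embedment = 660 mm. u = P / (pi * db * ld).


u = P / (pi * db * ld)
= 123 * 1000 / (pi * 20 * 660)
= 2.966 MPa

2.966


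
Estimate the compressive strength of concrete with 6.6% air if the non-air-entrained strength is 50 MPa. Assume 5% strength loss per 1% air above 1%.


Strength loss = (6.6 - 1) * 5 = 28.0%
f'c = 50 * (1 - 28.0/100)
= 36.0 MPa

36.0


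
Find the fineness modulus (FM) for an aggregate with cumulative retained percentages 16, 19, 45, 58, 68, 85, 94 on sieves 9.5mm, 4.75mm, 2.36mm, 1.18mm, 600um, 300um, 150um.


FM = sum(cumulative % retained) / 100
= 385 / 100
= 3.85

3.85


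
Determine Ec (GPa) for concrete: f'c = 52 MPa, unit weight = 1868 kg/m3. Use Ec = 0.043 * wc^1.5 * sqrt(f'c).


Ec = 0.043 * 1868^1.5 * sqrt(52) / 1000
= 25.03 GPa

25.03


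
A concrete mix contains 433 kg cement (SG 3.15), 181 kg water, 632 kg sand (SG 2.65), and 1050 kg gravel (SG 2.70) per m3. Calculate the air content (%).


Vol cement = 433 / (3.15 * 1000) = 0.13746 m3
Vol water = 181 / 1000 = 0.181 m3
Vol sand = 632 / (2.65 * 1000) = 0.238491 m3
Vol gravel = 1050 / (2.70 * 1000) = 0.388889 m3
Total solid + water volume = 0.94584 m3
Air = (1 - 0.94584) * 100 = 5.42%

5.42


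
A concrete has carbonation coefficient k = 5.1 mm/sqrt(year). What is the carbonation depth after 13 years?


depth = k * sqrt(t)
= 5.1 * sqrt(13)
= 18.39 mm

18.39


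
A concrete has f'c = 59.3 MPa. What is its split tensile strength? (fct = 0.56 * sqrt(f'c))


fct = 0.56 * sqrt(59.3)
= 0.56 * 7.701
= 4.312 MPa

4.312


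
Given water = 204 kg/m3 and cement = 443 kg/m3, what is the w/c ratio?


w/c = water / cement
w/c = 204 / 443 = 0.46

0.46


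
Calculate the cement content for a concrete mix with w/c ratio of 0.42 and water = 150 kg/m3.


Cement = water / (w/c)
= 150 / 0.42
= 357.1 kg/m3

357.1


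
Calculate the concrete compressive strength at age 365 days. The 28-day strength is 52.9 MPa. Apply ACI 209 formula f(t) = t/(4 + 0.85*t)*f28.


f(365) = 365 / (4 + 0.85 * 365) * 52.9
= 365 / 314.25 * 52.9
= 61.44 MPa

61.44


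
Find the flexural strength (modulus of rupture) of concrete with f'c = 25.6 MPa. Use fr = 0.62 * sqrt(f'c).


fr = 0.62 * sqrt(25.6)
= 3.137 MPa

3.137


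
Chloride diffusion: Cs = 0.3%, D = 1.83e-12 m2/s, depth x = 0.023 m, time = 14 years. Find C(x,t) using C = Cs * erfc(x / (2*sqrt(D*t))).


t_seconds = 14 * 365.25 * 24 * 3600 = 441806400.0 s
arg = 0.023 / (2 * sqrt(1.83e-12 * 441806400.0))
= 0.4044
erfc(0.4044) = 0.5673
C = 0.3 * 0.5673 = 0.1702%

0.1702


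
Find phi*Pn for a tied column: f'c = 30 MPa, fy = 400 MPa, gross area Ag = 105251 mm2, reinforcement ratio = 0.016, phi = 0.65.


Ast = rho * Ag = 0.016 * 105251 = 1684.016 mm2
phi*Pn = 0.65 * 0.80 * (0.85 * 30 * (105251 - 1684.016) + 400 * 1684.016) / 1000
= 1723.57 kN

1723.57


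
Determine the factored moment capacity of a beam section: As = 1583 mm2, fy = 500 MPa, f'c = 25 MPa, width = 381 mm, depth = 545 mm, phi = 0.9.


a = As * fy / (0.85 * f'c * b)
= 1583 * 500 / (0.85 * 25 * 381)
= 97.7613 mm
Mn = As * fy * (d - a/2) / 10^6
= 392.6785 kN-m
phi*Mn = 0.9 * 392.6785 = 353.41 kN-m

353.41


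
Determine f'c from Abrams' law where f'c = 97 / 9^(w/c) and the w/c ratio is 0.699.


f'c = 97 / 9^0.699
= 97 / 4.645
= 20.88 MPa

20.88


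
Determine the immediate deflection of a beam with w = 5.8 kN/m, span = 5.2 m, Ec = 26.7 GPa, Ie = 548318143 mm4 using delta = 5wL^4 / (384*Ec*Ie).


Convert: L = 5.2 m = 5200 mm, Ec = 26.7 GPa = 26700 MPa
delta = 5 * 5.8 * 5200^4 / (384 * 26700 * 548318143)
= 3.77 mm

3.77


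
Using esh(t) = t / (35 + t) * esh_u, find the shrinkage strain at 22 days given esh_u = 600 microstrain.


esh(22) = 22 / (35 + 22) * 600
= 22 / 57 * 600
= 231.6 microstrain

231.6


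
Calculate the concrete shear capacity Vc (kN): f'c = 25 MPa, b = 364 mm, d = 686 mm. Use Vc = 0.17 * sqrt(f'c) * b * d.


Vc = 0.17 * sqrt(25) * 364 * 686 / 1000
= 212.25 kN

212.25


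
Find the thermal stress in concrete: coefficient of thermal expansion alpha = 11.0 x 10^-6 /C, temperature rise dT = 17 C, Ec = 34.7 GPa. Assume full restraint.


sigma = alpha * dT * Ec
= 11.0e-6 * 17 * 34.7 * 1000
= 6.489 MPa

6.489


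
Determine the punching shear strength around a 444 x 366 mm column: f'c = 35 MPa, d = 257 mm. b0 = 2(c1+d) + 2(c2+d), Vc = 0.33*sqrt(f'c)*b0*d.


b0 = 2*(444 + 257) + 2*(366 + 257) = 2648 mm
Vc = 0.33 * sqrt(35) * 2648 * 257 / 1000
= 1328.61 kN

1328.61


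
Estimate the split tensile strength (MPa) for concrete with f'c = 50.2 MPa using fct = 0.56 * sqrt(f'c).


fct = 0.56 * sqrt(50.2)
= 0.56 * 7.085
= 3.968 MPa

3.968


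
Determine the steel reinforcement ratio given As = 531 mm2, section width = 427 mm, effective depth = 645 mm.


rho = As / (b * d)
= 531 / (427 * 645)
= 0.0019

0.0019


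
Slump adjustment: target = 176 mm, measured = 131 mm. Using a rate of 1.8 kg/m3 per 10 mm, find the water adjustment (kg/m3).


Difference = 176 - 131 = 45 mm
Water adjustment = 45 * 1.8 / 10 = 8.1 kg/m3

8.1


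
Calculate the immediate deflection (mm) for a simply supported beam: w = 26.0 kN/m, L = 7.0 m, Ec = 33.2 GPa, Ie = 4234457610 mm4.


Convert: L = 7.0 m = 7000 mm, Ec = 33.2 GPa = 33200 MPa
delta = 5 * 26.0 * 7000^4 / (384 * 33200 * 4234457610)
= 5.78 mm

5.78


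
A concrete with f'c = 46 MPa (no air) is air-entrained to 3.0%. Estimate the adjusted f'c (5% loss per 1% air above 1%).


Strength loss = (3.0 - 1) * 5 = 10.0%
f'c = 46 * (1 - 10.0/100)
= 41.4 MPa

41.4


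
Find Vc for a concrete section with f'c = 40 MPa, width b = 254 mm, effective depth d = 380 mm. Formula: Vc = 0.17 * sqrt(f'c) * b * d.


Vc = 0.17 * sqrt(40) * 254 * 380 / 1000
= 103.78 kN

103.78


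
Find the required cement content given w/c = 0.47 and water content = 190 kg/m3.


Cement = water / (w/c)
= 190 / 0.47
= 404.3 kg/m3

404.3


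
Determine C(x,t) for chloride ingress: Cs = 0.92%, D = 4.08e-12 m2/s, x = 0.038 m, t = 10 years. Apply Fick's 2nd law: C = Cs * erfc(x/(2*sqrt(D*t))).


t_seconds = 10 * 365.25 * 24 * 3600 = 315576000.0 s
arg = 0.038 / (2 * sqrt(4.08e-12 * 315576000.0))
= 0.5295
erfc(0.5295) = 0.454
C = 0.92 * 0.454 = 0.4176%

0.4176


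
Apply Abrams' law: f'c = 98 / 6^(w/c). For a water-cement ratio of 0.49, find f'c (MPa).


f'c = 98 / 6^0.49
= 98 / 2.406
= 40.73 MPa

40.73


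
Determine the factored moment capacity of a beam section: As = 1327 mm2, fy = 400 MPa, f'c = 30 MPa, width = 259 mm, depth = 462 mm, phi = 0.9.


a = As * fy / (0.85 * f'c * b)
= 1327 * 400 / (0.85 * 30 * 259)
= 80.3694 mm
Mn = As * fy * (d - a/2) / 10^6
= 223.8995 kN-m
phi*Mn = 0.9 * 223.8995 = 201.51 kN-m

201.51


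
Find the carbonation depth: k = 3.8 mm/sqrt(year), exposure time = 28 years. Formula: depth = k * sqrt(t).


depth = k * sqrt(t)
= 3.8 * sqrt(28)
= 20.11 mm

20.11


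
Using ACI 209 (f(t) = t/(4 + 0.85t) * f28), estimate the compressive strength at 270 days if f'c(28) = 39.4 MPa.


f(270) = 270 / (4 + 0.85 * 270) * 39.4
= 270 / 233.5 * 39.4
= 45.56 MPa

45.56


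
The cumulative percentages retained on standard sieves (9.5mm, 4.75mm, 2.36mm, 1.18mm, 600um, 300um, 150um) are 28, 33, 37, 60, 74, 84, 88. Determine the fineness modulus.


FM = sum(cumulative % retained) / 100
= 404 / 100
= 4.04

4.04


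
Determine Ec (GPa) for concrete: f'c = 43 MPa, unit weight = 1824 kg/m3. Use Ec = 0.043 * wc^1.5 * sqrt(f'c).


Ec = 0.043 * 1824^1.5 * sqrt(43) / 1000
= 21.97 GPa

21.97


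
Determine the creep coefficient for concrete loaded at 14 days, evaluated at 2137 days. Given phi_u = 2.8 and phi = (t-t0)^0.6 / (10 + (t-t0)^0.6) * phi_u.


dt = 2137 - 14 = 2123
phi = 2123^0.6 / (10 + 2123^0.6) * 2.8
= 2.543

2.543


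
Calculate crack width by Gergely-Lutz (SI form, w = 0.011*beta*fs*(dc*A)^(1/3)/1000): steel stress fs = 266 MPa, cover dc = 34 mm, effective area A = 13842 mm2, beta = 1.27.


w = 0.011 * beta * fs * (dc * A)^(1/3) / 1000
= 0.011 * 1.27 * 266 * (34 * 13842)^(1/3) / 1000
= 0.289 mm

0.289


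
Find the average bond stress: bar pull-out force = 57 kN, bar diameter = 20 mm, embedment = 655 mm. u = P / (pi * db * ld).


u = P / (pi * db * ld)
= 57 * 1000 / (pi * 20 * 655)
= 1.385 MPa

1.385


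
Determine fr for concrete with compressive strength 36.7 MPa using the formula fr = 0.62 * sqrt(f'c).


fr = 0.62 * sqrt(36.7)
= 3.756 MPa

3.756


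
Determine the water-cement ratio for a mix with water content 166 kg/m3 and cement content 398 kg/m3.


w/c = water / cement
w/c = 166 / 398 = 0.417

0.417


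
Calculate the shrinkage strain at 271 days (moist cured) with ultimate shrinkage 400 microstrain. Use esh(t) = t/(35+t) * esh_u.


esh(271) = 271 / (35 + 271) * 400
= 271 / 306 * 400
= 354.2 microstrain

354.2


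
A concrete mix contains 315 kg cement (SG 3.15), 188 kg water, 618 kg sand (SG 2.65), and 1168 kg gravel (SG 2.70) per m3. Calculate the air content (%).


Vol cement = 315 / (3.15 * 1000) = 0.1 m3
Vol water = 188 / 1000 = 0.188 m3
Vol sand = 618 / (2.65 * 1000) = 0.233208 m3
Vol gravel = 1168 / (2.70 * 1000) = 0.432593 m3
Total solid + water volume = 0.9538 m3
Air = (1 - 0.9538) * 100 = 4.62%

4.62


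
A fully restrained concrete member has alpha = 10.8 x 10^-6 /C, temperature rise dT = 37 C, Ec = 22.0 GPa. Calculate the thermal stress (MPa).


sigma = alpha * dT * Ec
= 10.8e-6 * 37 * 22.0 * 1000
= 8.791 MPa

8.791


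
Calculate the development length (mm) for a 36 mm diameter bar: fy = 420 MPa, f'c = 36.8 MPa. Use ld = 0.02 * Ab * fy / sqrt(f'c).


Ab = pi * 36^2 / 4 = 1017.876 mm2
ld = 0.02 * 1017.876 * 420 / sqrt(36.8)
= 1409.5 mm

1409.5


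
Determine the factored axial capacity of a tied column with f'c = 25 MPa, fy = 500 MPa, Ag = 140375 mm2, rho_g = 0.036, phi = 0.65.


Ast = rho * Ag = 0.036 * 140375 = 5053.5 mm2
phi*Pn = 0.65 * 0.80 * (0.85 * 25 * (140375 - 5053.5) + 500 * 5053.5) / 1000
= 2809.21 kN

2809.21


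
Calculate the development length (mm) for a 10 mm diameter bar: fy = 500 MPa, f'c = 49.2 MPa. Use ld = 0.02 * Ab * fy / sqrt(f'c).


Ab = pi * 10^2 / 4 = 78.54 mm2
ld = 0.02 * 78.54 * 500 / sqrt(49.2)
= 112.0 mm

112.0


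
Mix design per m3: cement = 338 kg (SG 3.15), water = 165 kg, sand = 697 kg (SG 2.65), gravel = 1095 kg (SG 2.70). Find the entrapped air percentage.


Vol cement = 338 / (3.15 * 1000) = 0.107302 m3
Vol water = 165 / 1000 = 0.165 m3
Vol sand = 697 / (2.65 * 1000) = 0.263019 m3
Vol gravel = 1095 / (2.70 * 1000) = 0.405556 m3
Total solid + water volume = 0.940876 m3
Air = (1 - 0.940876) * 100 = 5.91%

5.91


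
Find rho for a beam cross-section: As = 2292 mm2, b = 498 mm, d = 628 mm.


rho = As / (b * d)
= 2292 / (498 * 628)
= 0.0073

0.0073


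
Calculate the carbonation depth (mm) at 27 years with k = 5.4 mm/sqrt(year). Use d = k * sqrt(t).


depth = k * sqrt(t)
= 5.4 * sqrt(27)
= 28.06 mm

28.06


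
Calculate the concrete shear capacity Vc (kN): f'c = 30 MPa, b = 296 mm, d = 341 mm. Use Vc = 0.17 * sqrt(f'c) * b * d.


Vc = 0.17 * sqrt(30) * 296 * 341 / 1000
= 93.98 kN

93.98


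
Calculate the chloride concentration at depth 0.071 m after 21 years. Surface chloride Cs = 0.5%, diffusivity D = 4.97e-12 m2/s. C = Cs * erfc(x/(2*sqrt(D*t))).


t_seconds = 21 * 365.25 * 24 * 3600 = 662709600.0 s
arg = 0.071 / (2 * sqrt(4.97e-12 * 662709600.0))
= 0.6186
erfc(0.6186) = 0.3817
C = 0.5 * 0.3817 = 0.1908%

0.1908


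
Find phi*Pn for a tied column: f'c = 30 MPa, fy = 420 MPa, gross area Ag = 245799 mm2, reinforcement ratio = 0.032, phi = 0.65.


Ast = rho * Ag = 0.032 * 245799 = 7865.568 mm2
phi*Pn = 0.65 * 0.80 * (0.85 * 30 * (245799 - 7865.568) + 420 * 7865.568) / 1000
= 4872.84 kN

4872.84


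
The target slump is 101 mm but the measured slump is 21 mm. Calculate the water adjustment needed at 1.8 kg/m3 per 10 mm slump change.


Difference = 101 - 21 = 80 mm
Water adjustment = 80 * 1.8 / 10 = 14.4 kg/m3

14.4


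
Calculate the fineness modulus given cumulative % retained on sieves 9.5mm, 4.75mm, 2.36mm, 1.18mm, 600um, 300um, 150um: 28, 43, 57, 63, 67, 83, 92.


FM = sum(cumulative % retained) / 100
= 433 / 100
= 4.33

4.33


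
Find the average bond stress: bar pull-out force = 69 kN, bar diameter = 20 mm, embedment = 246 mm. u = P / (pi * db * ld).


u = P / (pi * db * ld)
= 69 * 1000 / (pi * 20 * 246)
= 4.464 MPa

4.464


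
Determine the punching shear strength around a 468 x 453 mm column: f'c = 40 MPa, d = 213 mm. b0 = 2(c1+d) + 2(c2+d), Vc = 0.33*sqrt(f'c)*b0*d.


b0 = 2*(468 + 213) + 2*(453 + 213) = 2694 mm
Vc = 0.33 * sqrt(40) * 2694 * 213 / 1000
= 1197.63 kN

1197.63


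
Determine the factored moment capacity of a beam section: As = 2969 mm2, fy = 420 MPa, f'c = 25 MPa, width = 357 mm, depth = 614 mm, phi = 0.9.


a = As * fy / (0.85 * f'c * b)
= 2969 * 420 / (0.85 * 25 * 357)
= 164.3737 mm
Mn = As * fy * (d - a/2) / 10^6
= 663.1604 kN-m
phi*Mn = 0.9 * 663.1604 = 596.84 kN-m

596.84


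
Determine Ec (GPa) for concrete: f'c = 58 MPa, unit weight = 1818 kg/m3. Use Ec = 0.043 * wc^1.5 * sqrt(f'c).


Ec = 0.043 * 1818^1.5 * sqrt(58) / 1000
= 25.38 GPa

25.38


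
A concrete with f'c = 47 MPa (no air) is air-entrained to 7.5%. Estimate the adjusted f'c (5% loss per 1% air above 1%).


Strength loss = (7.5 - 1) * 5 = 32.5%
f'c = 47 * (1 - 32.5/100)
= 31.73 MPa

31.73


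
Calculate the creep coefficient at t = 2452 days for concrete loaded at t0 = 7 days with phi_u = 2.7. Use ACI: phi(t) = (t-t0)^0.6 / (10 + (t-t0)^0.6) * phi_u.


dt = 2452 - 7 = 2445
phi = 2445^0.6 / (10 + 2445^0.6) * 2.7
= 2.471

2.471


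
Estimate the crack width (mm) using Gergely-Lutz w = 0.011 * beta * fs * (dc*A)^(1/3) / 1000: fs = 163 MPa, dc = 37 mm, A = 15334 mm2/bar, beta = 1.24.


w = 0.011 * beta * fs * (dc * A)^(1/3) / 1000
= 0.011 * 1.24 * 163 * (37 * 15334)^(1/3) / 1000
= 0.184 mm

0.184


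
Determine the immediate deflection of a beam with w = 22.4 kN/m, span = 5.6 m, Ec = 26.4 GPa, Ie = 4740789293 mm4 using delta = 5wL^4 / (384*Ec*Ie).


Convert: L = 5.6 m = 5600 mm, Ec = 26.4 GPa = 26400 MPa
delta = 5 * 22.4 * 5600^4 / (384 * 26400 * 4740789293)
= 2.29 mm

2.29


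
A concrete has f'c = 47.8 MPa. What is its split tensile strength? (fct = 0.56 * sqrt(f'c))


fct = 0.56 * sqrt(47.8)
= 0.56 * 6.914
= 3.872 MPa

3.872


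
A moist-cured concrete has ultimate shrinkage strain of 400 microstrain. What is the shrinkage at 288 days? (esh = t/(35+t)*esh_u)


esh(288) = 288 / (35 + 288) * 400
= 288 / 323 * 400
= 356.7 microstrain

356.7


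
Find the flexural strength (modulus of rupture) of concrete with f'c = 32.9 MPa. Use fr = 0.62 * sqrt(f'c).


fr = 0.62 * sqrt(32.9)
= 3.556 MPa

3.556


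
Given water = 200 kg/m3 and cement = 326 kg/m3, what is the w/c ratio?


w/c = water / cement
w/c = 200 / 326 = 0.613

0.613


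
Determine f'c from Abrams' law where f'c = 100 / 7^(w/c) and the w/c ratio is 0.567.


f'c = 100 / 7^0.567
= 100 / 3.014
= 33.18 MPa

33.18


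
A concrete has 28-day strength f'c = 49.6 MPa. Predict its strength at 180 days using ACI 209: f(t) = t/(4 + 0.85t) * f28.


f(180) = 180 / (4 + 0.85 * 180) * 49.6
= 180 / 157.0 * 49.6
= 56.87 MPa

56.87
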